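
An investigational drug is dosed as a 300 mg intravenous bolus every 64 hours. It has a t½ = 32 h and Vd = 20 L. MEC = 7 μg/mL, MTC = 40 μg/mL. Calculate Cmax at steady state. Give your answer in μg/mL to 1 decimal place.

20.0 μg/mL

τ = 64 h = 2 half-lives, so f = (1/2)^2 = 0.25.
At steady state, R = 1/(1 − 0.25) = 4/3.
Single-dose peak C₀ = D/Vd = 300/20 = 15 μg/mL.
Steady-state peak Cmax,ss = C₀·R = 15 × 4/3 ≈ 20.000 μg/mL.
Peak 20.0 μg/mL vs MTC 40 μg/mL: below toxic threshold.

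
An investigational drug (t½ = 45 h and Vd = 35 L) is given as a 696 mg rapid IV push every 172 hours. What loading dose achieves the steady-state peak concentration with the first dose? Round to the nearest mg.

f = (1/2)^(172/45) ≈ 0.070696; accumulation ratio R = 1/(1−f) ≈ 1.07607.
Loading dose to hit Cmax,ss on first dose: D_load = D_maint·R ≈ 696 × 1.07607 ≈ 748.94 mg.

749 mg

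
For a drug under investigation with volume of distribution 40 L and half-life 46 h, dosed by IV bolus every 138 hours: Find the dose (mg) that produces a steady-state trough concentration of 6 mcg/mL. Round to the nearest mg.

τ/t½ = 138/46 ≈ 3, so f = (1/2)^(138/46) ≈ 0.125000.
Cmin,ss = (D/Vd)·f/(1−f), so D = Cmin,ss·Vd·(1−f)/f.
D = 6 × 40 × (1−f)/f ≈ 6 × 40 × 7.00000 ≈ 1680.00 mg.

1680 mg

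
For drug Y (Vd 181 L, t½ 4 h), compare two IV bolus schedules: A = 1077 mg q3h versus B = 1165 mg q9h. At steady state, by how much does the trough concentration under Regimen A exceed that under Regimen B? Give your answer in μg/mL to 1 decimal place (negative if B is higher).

Regimen A: f = (1/2)^(3/4) ≈ 0.5946; Cmin,ss = (1077/181)·f/(1−f) ≈ 8.727 μg/mL.
Regimen B: f = (1/2)^(9/4) ≈ 0.2102; Cmin,ss = (1165/181)·f/(1−f) ≈ 1.713 μg/mL.
Difference ≈ 8.727 − 1.713 ≈ 7.014 μg/mL.

7.0 μg/mL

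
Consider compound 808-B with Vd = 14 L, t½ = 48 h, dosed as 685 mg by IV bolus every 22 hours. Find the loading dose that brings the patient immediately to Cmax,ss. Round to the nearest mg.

f = (1/2)^(22/48) ≈ 0.727827; accumulation ratio R = 1/(1−f) ≈ 3.67413.
Loading dose to hit Cmax,ss on first dose: D_load = D_maint·R ≈ 685 × 3.67413 ≈ 2516.78 mg.

2517 mg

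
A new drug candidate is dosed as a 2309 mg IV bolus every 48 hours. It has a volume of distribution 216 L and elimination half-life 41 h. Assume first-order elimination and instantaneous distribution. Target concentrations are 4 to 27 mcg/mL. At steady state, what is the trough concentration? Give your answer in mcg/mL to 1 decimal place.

8.5 mcg/mL

Over one 48-h interval, 48/41 ≈ 1.1707 half-lives elapse, leaving f ≈ 0.4442 of each dose.
Single-dose peak C₀ = D/Vd = 2309/216 ≈ 10.690 mcg/mL.
Steady-state trough Cmin,ss = C₀·f/(1−f) ≈ 10.690 × 0.4442/0.5558 ≈ 8.544 mcg/mL.
Trough 8.5 mcg/mL vs MEC 4 mcg/mL: adequate.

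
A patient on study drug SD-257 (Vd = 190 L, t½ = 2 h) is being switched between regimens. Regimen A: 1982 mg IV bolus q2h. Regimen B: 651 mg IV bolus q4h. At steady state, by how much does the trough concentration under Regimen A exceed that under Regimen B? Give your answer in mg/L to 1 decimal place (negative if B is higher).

Regimen A: f = (1/2)^(2/2) ≈ 0.5000; Cmin,ss = (1982/190)·f/(1−f) ≈ 10.432 mg/L.
Regimen B: f = (1/2)^(4/2) ≈ 0.2500; Cmin,ss = (651/190)·f/(1−f) ≈ 1.142 mg/L.
Difference ≈ 10.432 − 1.142 ≈ 9.290 mg/L.

9.3 mg/L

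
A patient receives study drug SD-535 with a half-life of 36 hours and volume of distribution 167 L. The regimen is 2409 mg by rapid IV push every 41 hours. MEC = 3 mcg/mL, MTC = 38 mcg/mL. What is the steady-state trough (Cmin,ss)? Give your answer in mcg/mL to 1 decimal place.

τ/t½ = 41/36 ≈ 1.1389, so fraction remaining f = (1/2)^(41/36) ≈ 0.4541.
At steady state, accumulation factor R = 1/(1 − e^(−kτ)) ≈ 1.8318.
Each bolus raises the concentration by D/Vd = 2409/167 ≈ 14.425 mcg/mL.
Cmax,ss = C₀/(1 − f) ≈ 14.425/0.5459 ≈ 26.424 mcg/mL.
Steady-state trough Cmin,ss = Cmax,ss·f ≈ 26.424 × 0.4541 ≈ 11.999 mcg/mL.
Trough 12.0 mcg/mL vs MEC 3 mcg/mL: adequate.

12.0 mcg/mL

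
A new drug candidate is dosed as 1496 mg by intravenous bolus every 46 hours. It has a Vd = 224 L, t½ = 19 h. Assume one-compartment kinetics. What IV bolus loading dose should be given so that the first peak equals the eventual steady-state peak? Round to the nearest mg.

1839 mg

f = (1/2)^(46/19) ≈ 0.186720; accumulation ratio R = 1/(1−f) ≈ 1.22959.
Loading dose to hit Cmax,ss on first dose: D_load = D_maint·R ≈ 1496 × 1.22959 ≈ 1839.47 mg.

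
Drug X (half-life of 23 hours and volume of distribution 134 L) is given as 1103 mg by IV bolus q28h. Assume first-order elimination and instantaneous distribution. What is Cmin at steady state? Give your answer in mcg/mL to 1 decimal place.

6.2 mcg/mL

τ/t½ = 28/23 ≈ 1.2174, so fraction remaining f = (1/2)^(28/23) ≈ 0.4301.
Accumulation ratio R = 1/(1 − f) ≈ 1/0.5699 ≈ 1.7547.
Each bolus raises the concentration by D/Vd = 1103/134 ≈ 8.231 mcg/mL.
Cmax,ss = C₀/(1 − f) ≈ 8.231/0.5699 ≈ 14.443 mcg/mL.
Steady-state trough Cmin,ss = Cmax,ss·f ≈ 14.443 × 0.4301 ≈ 6.212 mcg/mL.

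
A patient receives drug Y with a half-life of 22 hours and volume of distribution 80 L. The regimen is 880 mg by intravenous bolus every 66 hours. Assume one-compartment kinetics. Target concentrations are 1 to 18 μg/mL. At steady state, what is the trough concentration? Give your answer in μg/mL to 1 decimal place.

The dosing interval is 3 half-lives, so f = 2^(−3) = 0.125.
Accumulation ratio R = 1/(1 − f) = 1/0.875 = 8/7.
Single-dose peak C₀ = D/Vd = 880/80 = 11 μg/mL.
Steady-state peak Cmax,ss = C₀·R = 11 × 8/7 ≈ 12.571 μg/mL.
Steady-state trough Cmin,ss = Cmax,ss·f ≈ 12.571 × 0.125 ≈ 1.571 μg/mL.
Trough 1.6 μg/mL vs MEC 1 μg/mL: adequate.

1.6 μg/mL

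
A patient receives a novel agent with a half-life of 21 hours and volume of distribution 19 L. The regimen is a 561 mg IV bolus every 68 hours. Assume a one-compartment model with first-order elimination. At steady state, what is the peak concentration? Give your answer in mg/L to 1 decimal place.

k = ln2/t½ = ln2/21 ≈ 0.033007 h⁻¹; fraction remaining f = e^(−kτ) = e^(−0.033007×68) ≈ 0.1060.
Accumulation ratio R = 1/(1 − f) ≈ 1/0.8940 ≈ 1.1186.
Single-dose peak C₀ = D/Vd = 561/19 ≈ 29.526 mg/L.
Steady-state peak Cmax,ss = C₀·R ≈ 29.526 × 1.1186 ≈ 33.028 mg/L.

33.0 mg/L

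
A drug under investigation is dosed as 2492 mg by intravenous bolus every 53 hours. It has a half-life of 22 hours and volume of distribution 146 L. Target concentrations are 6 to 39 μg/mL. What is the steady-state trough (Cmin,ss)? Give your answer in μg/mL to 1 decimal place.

k = ln2/t½ = ln2/22 ≈ 0.031507 h⁻¹; fraction remaining f = e^(−kτ) = e^(−0.031507×53) ≈ 0.1883.
Accumulation ratio R = 1/(1 − f) ≈ 1/0.8117 ≈ 1.2320.
Each bolus raises the concentration by D/Vd = 2492/146 ≈ 17.068 μg/mL.
Steady-state peak Cmax,ss = C₀·R ≈ 17.068 × 1.2320 ≈ 21.028 μg/mL.
Steady-state trough Cmin,ss = Cmax,ss·f ≈ 21.028 × 0.1883 ≈ 3.960 μg/mL.
Trough 4.0 μg/mL vs MEC 6 μg/mL: subtherapeutic.

4.0 μg/mL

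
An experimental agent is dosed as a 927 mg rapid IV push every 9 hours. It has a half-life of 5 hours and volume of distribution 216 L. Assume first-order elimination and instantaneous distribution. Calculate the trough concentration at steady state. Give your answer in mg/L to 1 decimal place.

1.7 mg/L

Over one 9-h interval, 9/5 ≈ 1.8 half-lives elapse, leaving f ≈ 0.2872 of each dose.
Single-dose peak C₀ = D/Vd = 927/216 ≈ 4.292 mg/L.
Steady-state trough Cmin,ss = C₀·f/(1−f) ≈ 4.292 × 0.2872/0.7128 ≈ 1.729 mg/L.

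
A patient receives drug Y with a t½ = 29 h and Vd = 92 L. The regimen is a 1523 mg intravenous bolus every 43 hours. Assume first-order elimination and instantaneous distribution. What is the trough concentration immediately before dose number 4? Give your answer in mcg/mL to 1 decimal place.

8.8 mcg/mL

f = (1/2)^(τ/t½) = (1/2)^(43/29) ≈ 0.3578.
C₀ = D/Vd = 1523/92 ≈ 16.554 mcg/mL.
Before the 4th dose, 3 doses have been given. Superposition: Cmin = C₀·(f + f² + … + f^3).
≈ 16.554 × (0.3578 + 0.1280 + 0.0458) ≈ 16.554 × 0.5316 ≈ 8.800 mcg/mL.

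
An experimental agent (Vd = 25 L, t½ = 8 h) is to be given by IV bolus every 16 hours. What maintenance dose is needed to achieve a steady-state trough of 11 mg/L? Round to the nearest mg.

τ/t½ = 16/8 ≈ 2, so f = (1/2)^(16/8) ≈ 0.250000.
Cmin,ss = (D/Vd)·f/(1−f), so D = Cmin,ss·Vd·(1−f)/f.
D = 11 × 25 × (1−f)/f ≈ 11 × 25 × 3.00000 ≈ 825.00 mg.

825 mg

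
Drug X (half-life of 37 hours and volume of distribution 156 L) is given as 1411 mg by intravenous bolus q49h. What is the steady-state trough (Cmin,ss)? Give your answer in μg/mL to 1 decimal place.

k = ln2/t½ = ln2/37 ≈ 0.018734 h⁻¹; fraction remaining f = e^(−kτ) = e^(−0.018734×49) ≈ 0.3993.
At steady state, accumulation factor R = 1/(1 − e^(−kτ)) ≈ 1.6647.
Each bolus raises the concentration by D/Vd = 1411/156 ≈ 9.045 μg/mL.
Steady-state peak Cmax,ss = C₀·R ≈ 9.045 × 1.6647 ≈ 15.057 μg/mL.
One interval later, Cmin,ss = Cmax,ss·e^(−kτ) ≈ 15.057 × 0.3993 ≈ 6.012 μg/mL.

6.0 μg/mL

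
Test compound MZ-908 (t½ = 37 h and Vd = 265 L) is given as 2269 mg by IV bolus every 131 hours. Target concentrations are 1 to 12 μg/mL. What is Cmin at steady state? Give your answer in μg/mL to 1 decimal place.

Over one 131-h interval, 131/37 ≈ 3.5405 half-lives elapse, leaving f ≈ 0.0859 of each dose.
At steady state, accumulation factor R = 1/(1 − e^(−kτ)) ≈ 1.0940.
Each bolus raises the concentration by D/Vd = 2269/265 ≈ 8.562 μg/mL.
Cmax,ss = C₀/(1 − f) ≈ 8.562/0.9141 ≈ 9.367 μg/mL.
Steady-state trough Cmin,ss = Cmax,ss·f ≈ 9.367 × 0.0859 ≈ 0.805 μg/mL.
Trough 0.8 μg/mL vs MEC 1 μg/mL: subtherapeutic.

0.8 μg/mL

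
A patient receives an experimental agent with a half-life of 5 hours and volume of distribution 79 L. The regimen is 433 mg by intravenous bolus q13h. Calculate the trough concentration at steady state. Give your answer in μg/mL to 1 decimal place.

1.1 μg/mL

k = ln2/t½ = ln2/5 ≈ 0.138629 h⁻¹; fraction remaining f = e^(−kτ) = e^(−0.138629×13) ≈ 0.1649.
At steady state, accumulation factor R = 1/(1 − e^(−kτ)) ≈ 1.1975.
Each bolus raises the concentration by D/Vd = 433/79 ≈ 5.481 μg/mL.
Cmax,ss = C₀/(1 − f) ≈ 5.481/0.8351 ≈ 6.563 μg/mL.
One interval later, Cmin,ss = Cmax,ss·e^(−kτ) ≈ 6.563 × 0.1649 ≈ 1.082 μg/mL.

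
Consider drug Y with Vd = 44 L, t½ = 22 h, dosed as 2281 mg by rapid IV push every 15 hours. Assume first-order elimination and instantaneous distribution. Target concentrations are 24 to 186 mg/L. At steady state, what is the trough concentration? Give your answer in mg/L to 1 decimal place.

85.8 mg/L

τ/t½ = 15/22 ≈ 0.68182, so fraction remaining f = (1/2)^(15/22) ≈ 0.6234.
At steady state, accumulation factor R = 1/(1 − e^(−kτ)) ≈ 2.6553.
Single-dose peak C₀ = D/Vd = 2281/44 ≈ 51.841 mg/L.
Steady-state peak Cmax,ss = C₀·R ≈ 51.841 × 2.6553 ≈ 137.653 mg/L.
One interval later, Cmin,ss = Cmax,ss·e^(−kτ) ≈ 137.653 × 0.6234 ≈ 85.813 mg/L.
Trough 85.8 mg/L vs MEC 24 mg/L: adequate.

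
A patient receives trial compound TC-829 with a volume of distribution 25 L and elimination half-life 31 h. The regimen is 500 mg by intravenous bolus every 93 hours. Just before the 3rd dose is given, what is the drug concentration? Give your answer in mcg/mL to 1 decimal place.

f = (1/2)^(τ/t½) = (1/2)^(93/31) ≈ 0.1250.
C₀ = D/Vd = 500/25 ≈ 20.000 mcg/mL.
Before the 3rd dose, 2 doses have been given. Superposition: Cmin = C₀·(f + f²).
≈ 20.000 × (0.1250 + 0.0156) ≈ 20.000 × 0.1406 ≈ 2.812 mcg/mL.

2.8 mcg/mL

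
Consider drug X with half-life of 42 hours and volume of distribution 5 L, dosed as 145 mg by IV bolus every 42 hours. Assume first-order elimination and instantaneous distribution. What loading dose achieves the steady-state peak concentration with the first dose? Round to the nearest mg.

f = (1/2)^(42/42) ≈ 0.500000; accumulation ratio R = 1/(1−f) ≈ 2.00000.
Loading dose to hit Cmax,ss on first dose: D_load = D_maint·R ≈ 145 × 2.00000 ≈ 290.00 mg.

290 mg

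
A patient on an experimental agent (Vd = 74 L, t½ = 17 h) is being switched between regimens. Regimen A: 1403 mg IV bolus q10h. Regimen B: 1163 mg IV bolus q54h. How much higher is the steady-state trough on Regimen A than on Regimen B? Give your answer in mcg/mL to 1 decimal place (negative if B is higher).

35.7 mcg/mL

Regimen A: f = (1/2)^(10/17) ≈ 0.6652; Cmin,ss = (1403/74)·f/(1−f) ≈ 37.670 mcg/mL.
Regimen B: f = (1/2)^(54/17) ≈ 0.1106; Cmin,ss = (1163/74)·f/(1−f) ≈ 1.954 mcg/mL.
Difference ≈ 37.670 − 1.954 ≈ 35.716 mcg/mL.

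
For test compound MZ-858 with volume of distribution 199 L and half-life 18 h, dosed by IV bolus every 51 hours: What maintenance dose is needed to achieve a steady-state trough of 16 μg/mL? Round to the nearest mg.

τ/t½ = 51/18 ≈ 2.8333, so f = (1/2)^(51/18) ≈ 0.140308.
Cmin,ss = (D/Vd)·f/(1−f), so D = Cmin,ss·Vd·(1−f)/f.
D = 16 × 199 × (1−f)/f ≈ 16 × 199 × 6.12718 ≈ 19508.94 mg.

19509 mg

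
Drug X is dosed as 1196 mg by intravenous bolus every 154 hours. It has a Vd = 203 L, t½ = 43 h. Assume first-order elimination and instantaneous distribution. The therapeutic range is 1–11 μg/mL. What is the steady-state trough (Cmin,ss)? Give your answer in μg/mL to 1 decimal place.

τ/t½ = 154/43 ≈ 3.5814, so fraction remaining f = (1/2)^(154/43) ≈ 0.0835.
Each bolus raises the concentration by D/Vd = 1196/203 ≈ 5.892 μg/mL.
Steady-state trough Cmin,ss = C₀·f/(1−f) ≈ 5.892 × 0.0835/0.9165 ≈ 0.537 μg/mL.
Trough 0.5 μg/mL vs MEC 1 μg/mL: subtherapeutic.

0.5 μg/mL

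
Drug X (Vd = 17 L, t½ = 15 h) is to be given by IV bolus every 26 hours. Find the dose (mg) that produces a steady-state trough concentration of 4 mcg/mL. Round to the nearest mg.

158 mg

τ/t½ = 26/15 ≈ 1.7333, so f = (1/2)^(26/15) ≈ 0.300756.
Cmin,ss = (D/Vd)·f/(1−f), so D = Cmin,ss·Vd·(1−f)/f.
D = 4 × 17 × (1−f)/f ≈ 4 × 17 × 2.32495 ≈ 158.10 mg.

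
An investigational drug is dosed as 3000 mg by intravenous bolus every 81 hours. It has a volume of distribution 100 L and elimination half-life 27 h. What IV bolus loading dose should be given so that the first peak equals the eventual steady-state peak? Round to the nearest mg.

f = (1/2)^(81/27) ≈ 0.125000; accumulation ratio R = 1/(1−f) ≈ 1.14286.
Loading dose to hit Cmax,ss on first dose: D_load = D_maint·R ≈ 3000 × 1.14286 ≈ 3428.58 mg.

3429 mg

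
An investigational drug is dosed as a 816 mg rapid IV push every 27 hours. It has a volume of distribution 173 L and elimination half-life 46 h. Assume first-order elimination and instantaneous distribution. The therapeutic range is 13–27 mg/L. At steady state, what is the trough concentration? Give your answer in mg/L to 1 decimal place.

τ/t½ = 27/46 ≈ 0.58696, so fraction remaining f = (1/2)^(27/46) ≈ 0.6657.
Accumulation ratio R = 1/(1 − f) ≈ 1/0.3343 ≈ 2.9913.
Each bolus raises the concentration by D/Vd = 816/173 ≈ 4.717 mg/L.
Cmax,ss = C₀/(1 − f) ≈ 4.717/0.3343 ≈ 14.110 mg/L.
Steady-state trough Cmin,ss = Cmax,ss·f ≈ 14.110 × 0.6657 ≈ 9.393 mg/L.
Trough 9.4 mg/L vs MEC 13 mg/L: subtherapeutic.

9.4 mg/L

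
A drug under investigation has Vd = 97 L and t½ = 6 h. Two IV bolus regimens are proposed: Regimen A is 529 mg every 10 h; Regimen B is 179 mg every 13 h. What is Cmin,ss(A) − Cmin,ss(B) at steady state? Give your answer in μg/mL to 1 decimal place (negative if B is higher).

Regimen A: f = (1/2)^(10/6) ≈ 0.3150; Cmin,ss = (529/97)·f/(1−f) ≈ 2.508 μg/mL.
Regimen B: f = (1/2)^(13/6) ≈ 0.2227; Cmin,ss = (179/97)·f/(1−f) ≈ 0.529 μg/mL.
Difference ≈ 2.508 − 0.529 ≈ 1.979 μg/mL.

2.0 μg/mL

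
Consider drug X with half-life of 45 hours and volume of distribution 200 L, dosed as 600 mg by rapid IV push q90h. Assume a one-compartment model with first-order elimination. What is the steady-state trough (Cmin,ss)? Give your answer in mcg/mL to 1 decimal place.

The dosing interval is 2 half-lives, so f = 2^(−2) = 0.25.
Accumulation ratio R = 1/(1 − f) = 1/0.75 = 4/3.
Single-dose peak C₀ = D/Vd = 600/200 = 3 mcg/mL.
Steady-state peak Cmax,ss = C₀·R = 3 × 4/3 ≈ 4.000 mcg/mL.
Steady-state trough Cmin,ss = Cmax,ss·f ≈ 4.000 × 0.25 ≈ 1.000 mcg/mL.

1.0 mcg/mL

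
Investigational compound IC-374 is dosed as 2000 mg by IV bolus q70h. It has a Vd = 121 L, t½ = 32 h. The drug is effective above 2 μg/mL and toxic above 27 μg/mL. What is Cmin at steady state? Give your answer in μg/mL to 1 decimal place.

k = ln2/t½ = ln2/32 ≈ 0.021661 h⁻¹; fraction remaining f = e^(−kτ) = e^(−0.021661×70) ≈ 0.2195.
Single-dose peak C₀ = D/Vd = 2000/121 ≈ 16.529 μg/mL.
Steady-state trough Cmin,ss = C₀·f/(1−f) ≈ 16.529 × 0.2195/0.7805 ≈ 4.648 μg/mL.
Trough 4.6 μg/mL vs MEC 2 μg/mL: adequate.

4.6 μg/mL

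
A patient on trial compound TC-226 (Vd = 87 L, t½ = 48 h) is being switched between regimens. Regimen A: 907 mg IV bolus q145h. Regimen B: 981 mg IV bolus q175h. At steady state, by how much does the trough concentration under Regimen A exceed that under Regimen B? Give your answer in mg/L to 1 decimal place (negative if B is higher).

Regimen A: f = (1/2)^(145/48) ≈ 0.1232; Cmin,ss = (907/87)·f/(1−f) ≈ 1.465 mg/L.
Regimen B: f = (1/2)^(175/48) ≈ 0.0799; Cmin,ss = (981/87)·f/(1−f) ≈ 0.979 mg/L.
Difference ≈ 1.465 − 0.979 ≈ 0.486 mg/L.

0.5 mg/L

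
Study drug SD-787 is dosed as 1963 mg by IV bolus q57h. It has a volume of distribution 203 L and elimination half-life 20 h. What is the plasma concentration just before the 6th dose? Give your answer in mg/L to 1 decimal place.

1.6 mg/L

f = (1/2)^(τ/t½) = (1/2)^(57/20) ≈ 0.1387.
C₀ = D/Vd = 1963/203 ≈ 9.670 mg/L.
Before the 6th dose, 5 doses have been given. Superposition: Cmin = C₀·(f + f² + … + f^5).
≈ 9.670 × (0.1387 + 0.0192 + 0.0027 + 0.0004 + 0.0001) ≈ 9.670 × 0.1611 ≈ 1.558 mg/L.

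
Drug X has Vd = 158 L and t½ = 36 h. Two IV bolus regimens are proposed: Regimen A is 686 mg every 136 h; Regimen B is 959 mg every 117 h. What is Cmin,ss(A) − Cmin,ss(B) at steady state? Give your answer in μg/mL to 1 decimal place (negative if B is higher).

Regimen A: f = (1/2)^(136/36) ≈ 0.0729; Cmin,ss = (686/158)·f/(1−f) ≈ 0.341 μg/mL.
Regimen B: f = (1/2)^(117/36) ≈ 0.1051; Cmin,ss = (959/158)·f/(1−f) ≈ 0.713 μg/mL.
Difference ≈ 0.341 − 0.713 ≈ -0.372 μg/mL.

-0.4 μg/mL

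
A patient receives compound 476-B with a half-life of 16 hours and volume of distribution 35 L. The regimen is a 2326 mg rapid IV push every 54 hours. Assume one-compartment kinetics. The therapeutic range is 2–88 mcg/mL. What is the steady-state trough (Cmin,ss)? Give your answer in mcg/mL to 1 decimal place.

τ/t½ = 54/16 ≈ 3.375, so fraction remaining f = (1/2)^(54/16) ≈ 0.0964.
At steady state, accumulation factor R = 1/(1 − e^(−kτ)) ≈ 1.1067.
Single-dose peak C₀ = D/Vd = 2326/35 ≈ 66.457 mcg/mL.
Cmax,ss = C₀/(1 − f) ≈ 66.457/0.9036 ≈ 73.547 mcg/mL.
One interval later, Cmin,ss = Cmax,ss·e^(−kτ) ≈ 73.547 × 0.0964 ≈ 7.090 mcg/mL.
Trough 7.1 mcg/mL vs MEC 2 mcg/mL: adequate.

7.1 mcg/mL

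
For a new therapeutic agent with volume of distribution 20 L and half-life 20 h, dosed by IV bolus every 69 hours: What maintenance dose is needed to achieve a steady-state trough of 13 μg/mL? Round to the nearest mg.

τ/t½ = 69/20 ≈ 3.45, so f = (1/2)^(69/20) ≈ 0.091505.
Cmin,ss = (D/Vd)·f/(1−f), so D = Cmin,ss·Vd·(1−f)/f.
D = 13 × 20 × (1−f)/f ≈ 13 × 20 × 9.92836 ≈ 2581.37 mg.

2581 mg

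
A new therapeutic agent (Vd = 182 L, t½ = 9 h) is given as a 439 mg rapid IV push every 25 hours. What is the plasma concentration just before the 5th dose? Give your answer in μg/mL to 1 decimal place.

0.4 μg/mL

f = (1/2)^(τ/t½) = (1/2)^(25/9) ≈ 0.1458.
C₀ = D/Vd = 439/182 ≈ 2.412 μg/mL.
Before the 5th dose, 4 doses have been given. Superposition: Cmin = C₀·(f + f² + … + f^4).
≈ 2.412 × (0.1458 + 0.0213 + 0.0031 + 0.0005) ≈ 2.412 × 0.1707 ≈ 0.412 μg/mL.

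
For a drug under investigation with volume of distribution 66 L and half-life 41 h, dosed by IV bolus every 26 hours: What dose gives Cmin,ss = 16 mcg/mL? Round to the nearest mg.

583 mg

τ/t½ = 26/41 ≈ 0.63415, so f = (1/2)^(26/41) ≈ 0.644322.
Cmin,ss = (D/Vd)·f/(1−f), so D = Cmin,ss·Vd·(1−f)/f.
D = 16 × 66 × (1−f)/f ≈ 16 × 66 × 0.55202 ≈ 582.93 mg.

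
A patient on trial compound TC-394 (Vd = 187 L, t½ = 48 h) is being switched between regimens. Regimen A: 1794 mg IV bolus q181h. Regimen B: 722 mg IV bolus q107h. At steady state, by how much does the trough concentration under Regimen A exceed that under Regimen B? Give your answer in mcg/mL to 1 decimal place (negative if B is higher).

-0.3 mcg/mL

Regimen A: f = (1/2)^(181/48) ≈ 0.0733; Cmin,ss = (1794/187)·f/(1−f) ≈ 0.759 mcg/mL.
Regimen B: f = (1/2)^(107/48) ≈ 0.2133; Cmin,ss = (722/187)·f/(1−f) ≈ 1.047 mcg/mL.
Difference ≈ 0.759 − 1.047 ≈ -0.288 mcg/mL.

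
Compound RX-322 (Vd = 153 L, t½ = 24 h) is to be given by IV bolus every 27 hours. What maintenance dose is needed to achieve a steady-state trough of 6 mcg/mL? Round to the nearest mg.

1084 mg

τ/t½ = 27/24 ≈ 1.125, so f = (1/2)^(27/24) ≈ 0.458502.
Cmin,ss = (D/Vd)·f/(1−f), so D = Cmin,ss·Vd·(1−f)/f.
D = 6 × 153 × (1−f)/f ≈ 6 × 153 × 1.18102 ≈ 1084.18 mg.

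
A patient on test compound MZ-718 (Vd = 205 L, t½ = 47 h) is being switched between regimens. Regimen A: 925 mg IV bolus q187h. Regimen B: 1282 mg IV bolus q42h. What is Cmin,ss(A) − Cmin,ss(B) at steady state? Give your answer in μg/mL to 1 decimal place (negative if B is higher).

Regimen A: f = (1/2)^(187/47) ≈ 0.0634; Cmin,ss = (925/205)·f/(1−f) ≈ 0.305 μg/mL.
Regimen B: f = (1/2)^(42/47) ≈ 0.5383; Cmin,ss = (1282/205)·f/(1−f) ≈ 7.291 μg/mL.
Difference ≈ 0.305 − 7.291 ≈ -6.986 μg/mL.

-7.0 μg/mL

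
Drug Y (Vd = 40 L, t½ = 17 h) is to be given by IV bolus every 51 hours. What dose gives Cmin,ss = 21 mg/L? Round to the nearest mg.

5880 mg

τ/t½ = 51/17 ≈ 3, so f = (1/2)^(51/17) ≈ 0.125000.
Cmin,ss = (D/Vd)·f/(1−f), so D = Cmin,ss·Vd·(1−f)/f.
D = 21 × 40 × (1−f)/f ≈ 21 × 40 × 7.00000 ≈ 5880.00 mg.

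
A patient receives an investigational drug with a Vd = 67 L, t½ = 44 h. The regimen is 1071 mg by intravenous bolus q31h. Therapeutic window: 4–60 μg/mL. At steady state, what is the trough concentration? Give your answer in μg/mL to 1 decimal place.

25.4 μg/mL

k = ln2/t½ = ln2/44 ≈ 0.015753 h⁻¹; fraction remaining f = e^(−kτ) = e^(−0.015753×31) ≈ 0.6136.
At steady state, accumulation factor R = 1/(1 − e^(−kτ)) ≈ 2.5880.
Each bolus raises the concentration by D/Vd = 1071/67 ≈ 15.985 μg/mL.
Cmax,ss = C₀/(1 − f) ≈ 15.985/0.3864 ≈ 41.369 μg/mL.
One interval later, Cmin,ss = Cmax,ss·e^(−kτ) ≈ 41.369 × 0.6136 ≈ 25.384 μg/mL.
Trough 25.4 μg/mL vs MEC 4 μg/mL: adequate.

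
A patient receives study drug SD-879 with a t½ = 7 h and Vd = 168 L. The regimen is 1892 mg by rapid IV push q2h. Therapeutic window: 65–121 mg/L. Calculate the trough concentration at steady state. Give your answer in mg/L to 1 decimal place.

k = ln2/t½ = ln2/7 ≈ 0.099021 h⁻¹; fraction remaining f = e^(−kτ) = e^(−0.099021×2) ≈ 0.8203.
At steady state, accumulation factor R = 1/(1 − e^(−kτ)) ≈ 5.5648.
Single-dose peak C₀ = D/Vd = 1892/168 ≈ 11.262 mg/L.
Cmax,ss = C₀/(1 − f) ≈ 11.262/0.1797 ≈ 62.671 mg/L.
Steady-state trough Cmin,ss = Cmax,ss·f ≈ 62.671 × 0.8203 ≈ 51.409 mg/L.
Trough 51.4 mg/L vs MEC 65 mg/L: subtherapeutic.

51.4 mg/L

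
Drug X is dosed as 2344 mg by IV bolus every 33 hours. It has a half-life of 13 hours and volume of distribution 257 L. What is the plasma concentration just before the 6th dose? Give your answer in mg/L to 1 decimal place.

f = (1/2)^(τ/t½) = (1/2)^(33/13) ≈ 0.1721.
C₀ = D/Vd = 2344/257 ≈ 9.121 mg/L.
Before the 6th dose, 5 doses have been given. Superposition: Cmin = C₀·(f + f² + … + f^5).
≈ 9.121 × (0.1721 + 0.0296 + 0.0051 + 0.0009 + 0.0002) ≈ 9.121 × 0.2079 ≈ 1.896 mg/L.

1.9 mg/L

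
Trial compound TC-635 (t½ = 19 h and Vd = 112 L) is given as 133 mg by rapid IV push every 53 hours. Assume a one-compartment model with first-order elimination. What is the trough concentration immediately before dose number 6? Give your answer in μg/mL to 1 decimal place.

f = (1/2)^(τ/t½) = (1/2)^(53/19) ≈ 0.1446.
C₀ = D/Vd = 133/112 ≈ 1.188 μg/mL.
Before the 6th dose, 5 doses have been given. Superposition: Cmin = C₀·(f + f² + … + f^5).
≈ 1.188 × (0.1446 + 0.0209 + 0.0030 + 0.0004 + 0.0001) ≈ 1.188 × 0.1690 ≈ 0.201 μg/mL.

0.2 μg/mL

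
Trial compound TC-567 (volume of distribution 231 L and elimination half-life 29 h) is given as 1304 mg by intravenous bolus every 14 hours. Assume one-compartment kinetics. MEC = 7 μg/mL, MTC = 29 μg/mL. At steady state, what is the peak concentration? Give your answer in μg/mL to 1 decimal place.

τ/t½ = 14/29 ≈ 0.48276, so fraction remaining f = (1/2)^(14/29) ≈ 0.7156.
At steady state, accumulation factor R = 1/(1 − e^(−kτ)) ≈ 3.5162.
Each bolus raises the concentration by D/Vd = 1304/231 ≈ 5.645 μg/mL.
Steady-state peak Cmax,ss = C₀·R ≈ 5.645 × 3.5162 ≈ 19.849 μg/mL.
Peak 19.8 μg/mL vs MTC 29 μg/mL: below toxic threshold.

19.8 μg/mL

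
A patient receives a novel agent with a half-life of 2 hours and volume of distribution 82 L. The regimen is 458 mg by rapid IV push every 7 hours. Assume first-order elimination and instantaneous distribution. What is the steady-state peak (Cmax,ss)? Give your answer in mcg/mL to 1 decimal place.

6.1 mcg/mL

k = ln2/t½ = ln2/2 ≈ 0.346574 h⁻¹; fraction remaining f = e^(−kτ) = e^(−0.346574×7) ≈ 0.0884.
Accumulation ratio R = 1/(1 − f) ≈ 1/0.9116 ≈ 1.0970.
Each bolus raises the concentration by D/Vd = 458/82 ≈ 5.585 mcg/mL.
Steady-state peak Cmax,ss = C₀·R ≈ 5.585 × 1.0970 ≈ 6.127 mcg/mL.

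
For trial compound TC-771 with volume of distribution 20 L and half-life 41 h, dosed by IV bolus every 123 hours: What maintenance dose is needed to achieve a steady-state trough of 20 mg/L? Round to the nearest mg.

2800 mg

τ/t½ = 123/41 ≈ 3, so f = (1/2)^(123/41) ≈ 0.125000.
Cmin,ss = (D/Vd)·f/(1−f), so D = Cmin,ss·Vd·(1−f)/f.
D = 20 × 20 × (1−f)/f ≈ 20 × 20 × 7.00000 ≈ 2800.00 mg.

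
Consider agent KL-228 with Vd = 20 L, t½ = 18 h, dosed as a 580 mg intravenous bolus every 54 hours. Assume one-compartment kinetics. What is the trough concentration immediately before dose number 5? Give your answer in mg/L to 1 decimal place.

4.1 mg/L

f = (1/2)^(τ/t½) = (1/2)^(54/18) ≈ 0.1250.
C₀ = D/Vd = 580/20 ≈ 29.000 mg/L.
Before the 5th dose, 4 doses have been given. Superposition: Cmin = C₀·(f + f² + … + f^4).
≈ 29.000 × (0.1250 + 0.0156 + 0.0020 + 0.0002) ≈ 29.000 × 0.1428 ≈ 4.141 mg/L.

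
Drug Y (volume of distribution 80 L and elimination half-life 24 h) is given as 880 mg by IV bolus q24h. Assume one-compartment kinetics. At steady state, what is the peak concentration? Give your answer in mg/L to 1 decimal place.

22.0 mg/L

τ = 24 h = 1 half-life, so f = (1/2)^1 = 0.5.
At steady state, R = 1/(1 − 0.5) = 2/1.
Single-dose peak C₀ = D/Vd = 880/80 = 11 mg/L.
Steady-state peak Cmax,ss = C₀·R = 11 × 2/1 ≈ 22.000 mg/L.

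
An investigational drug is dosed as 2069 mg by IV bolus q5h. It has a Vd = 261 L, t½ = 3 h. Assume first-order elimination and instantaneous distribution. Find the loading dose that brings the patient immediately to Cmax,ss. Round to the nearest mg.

f = (1/2)^(5/3) ≈ 0.314980; accumulation ratio R = 1/(1−f) ≈ 1.45981.
Loading dose to hit Cmax,ss on first dose: D_load = D_maint·R ≈ 2069 × 1.45981 ≈ 3020.35 mg.

3020 mg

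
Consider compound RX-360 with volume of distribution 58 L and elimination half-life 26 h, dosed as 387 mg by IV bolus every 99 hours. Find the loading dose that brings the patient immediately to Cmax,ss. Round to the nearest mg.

f = (1/2)^(99/26) ≈ 0.071412; accumulation ratio R = 1/(1−f) ≈ 1.07690.
Loading dose to hit Cmax,ss on first dose: D_load = D_maint·R ≈ 387 × 1.07690 ≈ 416.76 mg.

417 mg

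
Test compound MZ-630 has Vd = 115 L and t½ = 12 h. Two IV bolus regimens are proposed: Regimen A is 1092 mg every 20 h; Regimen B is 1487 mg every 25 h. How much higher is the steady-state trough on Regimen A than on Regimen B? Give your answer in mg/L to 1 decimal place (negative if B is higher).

0.4 mg/L

Regimen A: f = (1/2)^(20/12) ≈ 0.3150; Cmin,ss = (1092/115)·f/(1−f) ≈ 4.367 mg/L.
Regimen B: f = (1/2)^(25/12) ≈ 0.2360; Cmin,ss = (1487/115)·f/(1−f) ≈ 3.994 mg/L.
Difference ≈ 4.367 − 3.994 ≈ 0.373 mg/L.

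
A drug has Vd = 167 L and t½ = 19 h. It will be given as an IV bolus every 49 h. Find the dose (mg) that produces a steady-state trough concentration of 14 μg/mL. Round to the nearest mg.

τ/t½ = 49/19 ≈ 2.5789, so f = (1/2)^(49/19) ≈ 0.167363.
Cmin,ss = (D/Vd)·f/(1−f), so D = Cmin,ss·Vd·(1−f)/f.
D = 14 × 167 × (1−f)/f ≈ 14 × 167 × 4.97504 ≈ 11631.64 mg.

11632 mg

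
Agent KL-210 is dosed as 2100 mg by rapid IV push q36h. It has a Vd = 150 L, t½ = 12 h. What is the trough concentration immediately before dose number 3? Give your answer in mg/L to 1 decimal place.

2.0 mg/L

f = (1/2)^(τ/t½) = (1/2)^(36/12) ≈ 0.1250.
C₀ = D/Vd = 2100/150 ≈ 14.000 mg/L.
Before the 3rd dose, 2 doses have been given. Superposition: Cmin = C₀·(f + f²).
≈ 14.000 × (0.1250 + 0.0156) ≈ 14.000 × 0.1406 ≈ 1.968 mg/L.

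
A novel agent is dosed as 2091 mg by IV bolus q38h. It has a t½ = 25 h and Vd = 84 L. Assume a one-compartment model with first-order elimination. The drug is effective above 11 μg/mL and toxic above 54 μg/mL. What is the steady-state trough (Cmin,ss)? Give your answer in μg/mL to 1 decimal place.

Over one 38-h interval, 38/25 ≈ 1.52 half-lives elapse, leaving f ≈ 0.3487 of each dose.
At steady state, accumulation factor R = 1/(1 − e^(−kτ)) ≈ 1.5354.
Each bolus raises the concentration by D/Vd = 2091/84 ≈ 24.893 μg/mL.
Steady-state peak Cmax,ss = C₀·R ≈ 24.893 × 1.5354 ≈ 38.221 μg/mL.
One interval later, Cmin,ss = Cmax,ss·e^(−kτ) ≈ 38.221 × 0.3487 ≈ 13.328 μg/mL.
Trough 13.3 μg/mL vs MEC 11 μg/mL: adequate.

13.3 μg/mL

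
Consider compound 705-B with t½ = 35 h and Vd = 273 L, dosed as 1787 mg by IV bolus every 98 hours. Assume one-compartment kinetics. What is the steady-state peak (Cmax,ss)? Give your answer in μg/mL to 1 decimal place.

k = ln2/t½ = ln2/35 ≈ 0.019804 h⁻¹; fraction remaining f = e^(−kτ) = e^(−0.019804×98) ≈ 0.1436.
Accumulation ratio R = 1/(1 − f) ≈ 1/0.8564 ≈ 1.1677.
Each bolus raises the concentration by D/Vd = 1787/273 ≈ 6.546 μg/mL.
Steady-state peak Cmax,ss = C₀·R ≈ 6.546 × 1.1677 ≈ 7.644 μg/mL.

7.6 μg/mL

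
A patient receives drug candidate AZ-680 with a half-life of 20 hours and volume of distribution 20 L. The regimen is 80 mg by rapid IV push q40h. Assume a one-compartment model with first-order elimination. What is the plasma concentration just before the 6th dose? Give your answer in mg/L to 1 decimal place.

f = (1/2)^(τ/t½) = (1/2)^(40/20) ≈ 0.2500.
C₀ = D/Vd = 80/20 ≈ 4.000 mg/L.
Before the 6th dose, 5 doses have been given. Superposition: Cmin = C₀·(f + f² + … + f^5).
≈ 4.000 × (0.2500 + 0.0625 + 0.0156 + 0.0039 + 0.0010) ≈ 4.000 × 0.3330 ≈ 1.332 mg/L.

1.3 mg/L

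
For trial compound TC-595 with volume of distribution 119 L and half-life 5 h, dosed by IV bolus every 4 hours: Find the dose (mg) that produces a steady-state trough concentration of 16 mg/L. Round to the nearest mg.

τ/t½ = 4/5 ≈ 0.8, so f = (1/2)^(4/5) ≈ 0.574349.
Cmin,ss = (D/Vd)·f/(1−f), so D = Cmin,ss·Vd·(1−f)/f.
D = 16 × 119 × (1−f)/f ≈ 16 × 119 × 0.74110 ≈ 1411.05 mg.

1411 mg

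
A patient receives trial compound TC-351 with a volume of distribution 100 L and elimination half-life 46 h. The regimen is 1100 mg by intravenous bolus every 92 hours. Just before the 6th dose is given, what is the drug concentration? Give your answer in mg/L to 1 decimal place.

3.7 mg/L

f = (1/2)^(τ/t½) = (1/2)^(92/46) ≈ 0.2500.
C₀ = D/Vd = 1100/100 ≈ 11.000 mg/L.
Before the 6th dose, 5 doses have been given. Superposition: Cmin = C₀·(f + f² + … + f^5).
≈ 11.000 × (0.2500 + 0.0625 + 0.0156 + 0.0039 + 0.0010) ≈ 11.000 × 0.3330 ≈ 3.663 mg/L.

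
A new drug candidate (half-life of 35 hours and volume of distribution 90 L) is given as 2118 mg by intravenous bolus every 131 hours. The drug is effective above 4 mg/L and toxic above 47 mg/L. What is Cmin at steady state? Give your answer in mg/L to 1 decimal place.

1.9 mg/L

τ/t½ = 131/35 ≈ 3.7429, so fraction remaining f = (1/2)^(131/35) ≈ 0.0747.
At steady state, accumulation factor R = 1/(1 − e^(−kτ)) ≈ 1.0807.
Single-dose peak C₀ = D/Vd = 2118/90 ≈ 23.533 mg/L.
Steady-state peak Cmax,ss = C₀·R ≈ 23.533 × 1.0807 ≈ 25.432 mg/L.
One interval later, Cmin,ss = Cmax,ss·e^(−kτ) ≈ 25.432 × 0.0747 ≈ 1.900 mg/L.
Trough 1.9 mg/L vs MEC 4 mg/L: subtherapeutic.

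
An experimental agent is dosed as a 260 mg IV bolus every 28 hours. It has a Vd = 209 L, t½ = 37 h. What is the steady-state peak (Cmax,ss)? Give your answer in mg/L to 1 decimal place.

Over one 28-h interval, 28/37 ≈ 0.75676 half-lives elapse, leaving f ≈ 0.5918 of each dose.
At steady state, accumulation factor R = 1/(1 − e^(−kτ)) ≈ 2.4498.
Each bolus raises the concentration by D/Vd = 260/209 ≈ 1.244 mg/L.
Steady-state peak Cmax,ss = C₀·R ≈ 1.244 × 2.4498 ≈ 3.048 mg/L.

3.0 mg/L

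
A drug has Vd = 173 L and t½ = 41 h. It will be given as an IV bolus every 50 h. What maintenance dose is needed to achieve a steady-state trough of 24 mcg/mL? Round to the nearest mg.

τ/t½ = 50/41 ≈ 1.2195, so f = (1/2)^(50/41) ≈ 0.429428.
Cmin,ss = (D/Vd)·f/(1−f), so D = Cmin,ss·Vd·(1−f)/f.
D = 24 × 173 × (1−f)/f ≈ 24 × 173 × 1.32868 ≈ 5516.68 mg.

5517 mg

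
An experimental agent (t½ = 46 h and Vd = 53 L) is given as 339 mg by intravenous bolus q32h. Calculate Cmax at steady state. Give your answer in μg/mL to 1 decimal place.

Over one 32-h interval, 32/46 ≈ 0.69565 half-lives elapse, leaving f ≈ 0.6174 of each dose.
At steady state, accumulation factor R = 1/(1 − e^(−kτ)) ≈ 2.6137.
Single-dose peak C₀ = D/Vd = 339/53 ≈ 6.396 μg/mL.
Steady-state peak Cmax,ss = C₀·R ≈ 6.396 × 2.6137 ≈ 16.717 μg/mL.

16.7 μg/mL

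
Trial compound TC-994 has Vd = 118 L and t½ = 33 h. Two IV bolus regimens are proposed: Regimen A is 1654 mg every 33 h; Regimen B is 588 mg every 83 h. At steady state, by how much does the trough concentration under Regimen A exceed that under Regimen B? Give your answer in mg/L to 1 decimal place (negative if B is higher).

Regimen A: f = (1/2)^(33/33) ≈ 0.5000; Cmin,ss = (1654/118)·f/(1−f) ≈ 14.017 mg/L.
Regimen B: f = (1/2)^(83/33) ≈ 0.1749; Cmin,ss = (588/118)·f/(1−f) ≈ 1.056 mg/L.
Difference ≈ 14.017 − 1.056 ≈ 12.961 mg/L.

13.0 mg/L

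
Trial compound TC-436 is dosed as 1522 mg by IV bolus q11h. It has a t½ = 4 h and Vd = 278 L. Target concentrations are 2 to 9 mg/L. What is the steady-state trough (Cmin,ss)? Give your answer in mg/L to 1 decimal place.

1.0 mg/L

k = ln2/t½ = ln2/4 ≈ 0.173287 h⁻¹; fraction remaining f = e^(−kτ) = e^(−0.173287×11) ≈ 0.1487.
Accumulation ratio R = 1/(1 − f) ≈ 1/0.8513 ≈ 1.1747.
Each bolus raises the concentration by D/Vd = 1522/278 ≈ 5.475 mg/L.
Steady-state peak Cmax,ss = C₀·R ≈ 5.475 × 1.1747 ≈ 6.431 mg/L.
One interval later, Cmin,ss = Cmax,ss·e^(−kτ) ≈ 6.431 × 0.1487 ≈ 0.956 mg/L.
Trough 1.0 mg/L vs MEC 2 mg/L: subtherapeutic.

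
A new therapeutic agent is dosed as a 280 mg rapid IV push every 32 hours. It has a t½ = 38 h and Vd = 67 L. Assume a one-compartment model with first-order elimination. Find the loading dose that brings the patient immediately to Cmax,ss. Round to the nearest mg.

f = (1/2)^(32/38) ≈ 0.557829; accumulation ratio R = 1/(1−f) ≈ 2.26157.
Loading dose to hit Cmax,ss on first dose: D_load = D_maint·R ≈ 280 × 2.26157 ≈ 633.24 mg.

633 mg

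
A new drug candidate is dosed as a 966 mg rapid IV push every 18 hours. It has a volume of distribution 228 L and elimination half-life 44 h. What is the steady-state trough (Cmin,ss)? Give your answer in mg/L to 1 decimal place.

12.9 mg/L

k = ln2/t½ = ln2/44 ≈ 0.015753 h⁻¹; fraction remaining f = e^(−kτ) = e^(−0.015753×18) ≈ 0.7531.
Accumulation ratio R = 1/(1 − f) ≈ 1/0.2469 ≈ 4.0502.
Single-dose peak C₀ = D/Vd = 966/228 ≈ 4.237 mg/L.
Steady-state peak Cmax,ss = C₀·R ≈ 4.237 × 4.0502 ≈ 17.161 mg/L.
Steady-state trough Cmin,ss = Cmax,ss·f ≈ 17.161 × 0.7531 ≈ 12.924 mg/L.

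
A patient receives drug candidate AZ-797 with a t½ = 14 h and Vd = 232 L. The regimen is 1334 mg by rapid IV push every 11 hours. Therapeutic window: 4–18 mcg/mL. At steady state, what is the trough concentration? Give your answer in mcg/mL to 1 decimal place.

k = ln2/t½ = ln2/14 ≈ 0.049511 h⁻¹; fraction remaining f = e^(−kτ) = e^(−0.049511×11) ≈ 0.5801.
At steady state, accumulation factor R = 1/(1 − e^(−kτ)) ≈ 2.3815.
Single-dose peak C₀ = D/Vd = 1334/232 ≈ 5.750 mcg/mL.
Steady-state peak Cmax,ss = C₀·R ≈ 5.750 × 2.3815 ≈ 13.694 mcg/mL.
One interval later, Cmin,ss = Cmax,ss·e^(−kτ) ≈ 13.694 × 0.5801 ≈ 7.944 mcg/mL.
Trough 7.9 mcg/mL vs MEC 4 mcg/mL: adequate.

7.9 mcg/mL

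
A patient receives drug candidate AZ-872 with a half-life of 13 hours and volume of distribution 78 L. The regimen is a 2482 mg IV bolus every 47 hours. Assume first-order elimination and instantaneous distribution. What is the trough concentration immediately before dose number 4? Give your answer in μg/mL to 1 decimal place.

f = (1/2)^(τ/t½) = (1/2)^(47/13) ≈ 0.0816.
C₀ = D/Vd = 2482/78 ≈ 31.821 μg/mL.
Before the 4th dose, 3 doses have been given. Superposition: Cmin = C₀·(f + f² + … + f^3).
≈ 31.821 × (0.0816 + 0.0067 + 0.0005) ≈ 31.821 × 0.0888 ≈ 2.826 μg/mL.

2.8 μg/mL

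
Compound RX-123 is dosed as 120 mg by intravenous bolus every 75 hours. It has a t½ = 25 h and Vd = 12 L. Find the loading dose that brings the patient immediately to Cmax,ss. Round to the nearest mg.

f = (1/2)^(75/25) ≈ 0.125000; accumulation ratio R = 1/(1−f) ≈ 1.14286.
Loading dose to hit Cmax,ss on first dose: D_load = D_maint·R ≈ 120 × 1.14286 ≈ 137.14 mg.

137 mg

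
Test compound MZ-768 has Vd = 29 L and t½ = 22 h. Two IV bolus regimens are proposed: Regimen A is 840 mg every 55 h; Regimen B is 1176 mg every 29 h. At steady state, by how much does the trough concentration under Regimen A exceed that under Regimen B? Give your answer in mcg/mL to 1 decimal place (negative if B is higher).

-20.9 mcg/mL

Regimen A: f = (1/2)^(55/22) ≈ 0.1768; Cmin,ss = (840/29)·f/(1−f) ≈ 6.221 mcg/mL.
Regimen B: f = (1/2)^(29/22) ≈ 0.4010; Cmin,ss = (1176/29)·f/(1−f) ≈ 27.147 mcg/mL.
Difference ≈ 6.221 − 27.147 ≈ -20.926 mcg/mL.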